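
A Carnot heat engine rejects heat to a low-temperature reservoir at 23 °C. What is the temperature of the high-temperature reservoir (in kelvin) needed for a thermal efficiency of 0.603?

T_C = 23 °C → 23 + 273.15 = 296.15 K.
From η = 1 − T_C/T_H, solving for T_H gives T_H = T_C/(1 − η) = 296.15/(1 − 0.603) = 746.0 K.

T_H ≈ 746.0 K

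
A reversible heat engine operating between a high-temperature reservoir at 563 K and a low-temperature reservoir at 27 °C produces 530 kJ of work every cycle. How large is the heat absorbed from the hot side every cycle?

Q_H ≈ 1140 kJ

T_C = 27 °C → 27 + 273.15 = 300.15 K.
η_rev = 1 − T_C/T_H = 1 − 300.15/563.00 = 0.4669.
Q_H = W/η = 530/0.4669 = 1140 kJ.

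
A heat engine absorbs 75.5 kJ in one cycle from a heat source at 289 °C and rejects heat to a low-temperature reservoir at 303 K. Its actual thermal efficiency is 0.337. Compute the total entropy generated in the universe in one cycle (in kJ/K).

ΔS_univ ≈ 0.03090 kJ/K

T_H = 289 °C → 289 + 273.15 = 562.15 K.
W = η·Q_H = 0.337 × 75.5 = 25.44 kJ, so Q_C = Q_H − W = 50.06 kJ.
Reservoir entropy changes: ΔS_H = −Q_H/T_H = −75.5/562.15 = -0.1343 kJ/K and ΔS_C = +Q_C/T_C = 50.06/303.00 = 0.1652 kJ/K.
ΔS_univ = −Q_H/T_H + Q_C/T_C = 0.03090 kJ/K (> 0, since η = 0.337 < η_Carnot = 0.461).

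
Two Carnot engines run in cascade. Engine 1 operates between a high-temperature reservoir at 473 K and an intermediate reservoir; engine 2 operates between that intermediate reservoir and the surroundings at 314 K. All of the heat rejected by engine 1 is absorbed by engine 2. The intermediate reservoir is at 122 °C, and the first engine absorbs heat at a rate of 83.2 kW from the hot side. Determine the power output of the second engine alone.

Ẇ₂ ≈ 14.27 kW

T_m = 122 °C → 122 + 273.15 = 395.15 K.
Heat entering the second stage: Q_m = Q_H·(T_m/T_H) = 83.2 × 395.15/473.00 = 69.51 kW.
Second-stage efficiency η₂ = 1 − T_C/T_m = 1 − 314.00/395.15 = 0.2054, so W₂ = η₂·Q_m = 14.27 kW.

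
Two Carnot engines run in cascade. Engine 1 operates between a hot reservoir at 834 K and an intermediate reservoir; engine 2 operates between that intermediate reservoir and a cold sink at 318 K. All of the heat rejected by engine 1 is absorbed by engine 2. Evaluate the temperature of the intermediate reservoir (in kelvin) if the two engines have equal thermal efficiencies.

Equal efficiencies require 1 − T_m/T_H = 1 − T_C/T_m, i.e. T_m/T_H = T_C/T_m, so T_m = √(T_H·T_C) = √(834.00 × 318.00) = 515.0 K.

T_m ≈ 515.0 K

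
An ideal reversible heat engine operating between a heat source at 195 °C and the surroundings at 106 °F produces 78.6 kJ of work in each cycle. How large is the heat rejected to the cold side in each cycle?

T_H = 195 °C → 195 + 273.15 = 468.15 K.
T_C = 106 °F → (106 − 32) × 5/9 = 41.11 °C = 314.26 K.
For a reversible engine, η = 1 − T_C/T_H = 1 − 314.26/468.15 = 0.3287.
Since Q_C/Q_H = T_C/T_H and Q_H = W/η, Q_C = W·T_C/(T_H − T_C) = 78.6 × 314.26/153.89 = 160.5 kJ.

Q_C ≈ 160.5 kJ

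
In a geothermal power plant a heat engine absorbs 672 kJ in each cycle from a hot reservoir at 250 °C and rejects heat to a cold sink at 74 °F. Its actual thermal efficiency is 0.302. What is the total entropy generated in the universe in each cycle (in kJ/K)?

ΔS_univ ≈ 0.298 kJ/K

T_H = 250 °C → 250 + 273.15 = 523.15 K.
T_C = 74 °F → (74 − 32) × 5/9 = 23.33 °C = 296.48 K.
W = η·Q_H = 0.302 × 672 = 202.9 kJ, so Q_C = Q_H − W = 469.1 kJ.
The hot reservoir loses entropy Q_H/T_H = 672/523.15 = 1.285 kJ/K; the cold reservoir gains Q_C/T_C = 469.1/296.48 = 1.582 kJ/K.
ΔS_univ = −Q_H/T_H + Q_C/T_C = 0.298 kJ/K (> 0, since η = 0.302 < η_Carnot = 0.433).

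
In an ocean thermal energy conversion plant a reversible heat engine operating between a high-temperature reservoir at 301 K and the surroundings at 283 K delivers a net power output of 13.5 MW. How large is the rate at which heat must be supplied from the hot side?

Carnot efficiency: η = 1 − T_C/T_H = 1 − 283.00/301.00 = 0.0598.
Q_H = W/η = 13.5/0.0598 = 225.8 MW.

Q̇_H ≈ 225.8 MW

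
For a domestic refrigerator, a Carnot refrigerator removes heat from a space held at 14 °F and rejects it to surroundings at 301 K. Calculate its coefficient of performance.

COP_R ≈ 6.952

T_C = 14 °F → (14 − 32) × 5/9 = -10.00 °C = 263.15 K.
Carnot COP: COP_R = T_C/(T_H − T_C) = 263.15/(301.00 − 263.15) = 6.952.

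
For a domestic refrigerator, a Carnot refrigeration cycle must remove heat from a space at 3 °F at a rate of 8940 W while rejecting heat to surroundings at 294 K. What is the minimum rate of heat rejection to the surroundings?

T_C = 3 °F → (3 − 32) × 5/9 = -16.11 °C = 257.04 K.
For a reversible cycle Q_H/Q_C = T_H/T_C, so Q_H = Q_C·T_H/T_C = 8940 × 294.00/257.04 = 10200 W.

Q̇_H ≈ 10200 W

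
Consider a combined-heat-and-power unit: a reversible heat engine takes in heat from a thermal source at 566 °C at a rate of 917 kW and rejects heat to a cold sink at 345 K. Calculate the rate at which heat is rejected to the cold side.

T_H = 566 °C → 566 + 273.15 = 839.15 K.
For a reversible engine, η = 1 − T_C/T_H = 1 − 345.00/839.15 = 0.5889.
For a reversible cycle Q_C/Q_H = T_C/T_H, so Q_C = 917 × 345.00/839.15 = 377 kW.

Q̇_C ≈ 377 kW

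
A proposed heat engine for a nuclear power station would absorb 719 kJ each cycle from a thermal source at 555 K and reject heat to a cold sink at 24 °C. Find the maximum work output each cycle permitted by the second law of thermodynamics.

T_C = 24 °C → 24 + 273.15 = 297.15 K.
By the Carnot theorem, η_max = 1 − T_C/T_H = 1 − 297.15/555.00 = 0.4646.
W_max = η_max · Q_H = 0.4646 × 719 = 334 kJ.

W_max ≈ 334 kJ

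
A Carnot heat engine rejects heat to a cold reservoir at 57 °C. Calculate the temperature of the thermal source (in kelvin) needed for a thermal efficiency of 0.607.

T_C = 57 °C → 57 + 273.15 = 330.15 K.
From η = 1 − T_C/T_H, solving for T_H gives T_H = T_C/(1 − η) = 330.15/(1 − 0.607) = 840 K.

T_H ≈ 840 K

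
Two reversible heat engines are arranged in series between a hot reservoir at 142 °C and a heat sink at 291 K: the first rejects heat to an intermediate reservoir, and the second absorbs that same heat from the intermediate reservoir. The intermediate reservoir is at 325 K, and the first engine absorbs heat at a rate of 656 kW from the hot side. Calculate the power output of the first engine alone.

Ẇ₁ ≈ 142 kW

T_H = 142 °C → 142 + 273.15 = 415.15 K.
First-stage efficiency η₁ = 1 − T_m/T_H = 1 − 325.00/415.15 = 0.2172.
W₁ = η₁·Q_H = 0.2172 × 656 = 142 kW.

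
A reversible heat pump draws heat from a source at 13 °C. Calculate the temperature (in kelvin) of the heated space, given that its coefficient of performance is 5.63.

T_C = 13 °C → 13 + 273.15 = 286.15 K.
COP_HP = T_H/(T_H − T_C) ⇒ T_H = T_C·COP_HP/(COP_HP − 1) = 286.15 × 5.63/(5.63 − 1) = 348.0 K.

T_H ≈ 348.0 K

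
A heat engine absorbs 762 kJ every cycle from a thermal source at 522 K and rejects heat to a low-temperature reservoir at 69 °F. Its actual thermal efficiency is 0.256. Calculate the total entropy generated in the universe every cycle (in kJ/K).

ΔS_univ ≈ 0.470 kJ/K

T_C = 69 °F → (69 − 32) × 5/9 = 20.56 °C = 293.71 K.
W = η·Q_H = 0.256 × 762 = 195.1 kJ, so Q_C = Q_H − W = 566.9 kJ.
The hot reservoir loses entropy Q_H/T_H = 762/522.00 = 1.460 kJ/K; the cold reservoir gains Q_C/T_C = 566.9/293.71 = 1.930 kJ/K.
ΔS_univ = −Q_H/T_H + Q_C/T_C = 0.470 kJ/K (> 0, since η = 0.256 < η_Carnot = 0.437).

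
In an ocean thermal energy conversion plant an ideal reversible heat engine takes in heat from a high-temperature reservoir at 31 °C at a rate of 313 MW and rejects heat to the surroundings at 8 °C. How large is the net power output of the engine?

Ẇ ≈ 23.7 MW

T_H = 31 °C → 31 + 273.15 = 304.15 K.
T_C = 8 °C → 8 + 273.15 = 281.15 K.
Since the cycle is reversible, η = 1 − T_C/T_H = 1 − 281.15/304.15 = 0.0756.
W = η·Q_H = 0.0756 × 313 = 23.7 MW.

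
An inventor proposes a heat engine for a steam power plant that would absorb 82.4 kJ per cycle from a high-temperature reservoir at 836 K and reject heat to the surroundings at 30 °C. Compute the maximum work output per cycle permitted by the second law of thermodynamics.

T_C = 30 °C → 30 + 273.15 = 303.15 K.
The second-law ceiling is the Carnot efficiency, η_max = 1 − T_C/T_H = 1 − 303.15/836.00 = 0.6374.
W_max = η_max · Q_H = 0.6374 × 82.4 = 52.5 kJ.

W_max ≈ 52.5 kJ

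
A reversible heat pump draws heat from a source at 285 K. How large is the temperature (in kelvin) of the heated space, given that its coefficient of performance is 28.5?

COP_HP = T_H/(T_H − T_C) ⇒ T_H = T_C·COP_HP/(COP_HP − 1) = 285.00 × 28.5/(28.5 − 1) = 295.4 K.

T_H ≈ 295.4 K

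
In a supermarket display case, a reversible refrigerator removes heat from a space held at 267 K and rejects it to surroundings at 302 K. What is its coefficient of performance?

Carnot COP: COP_R = T_C/(T_H − T_C) = 267.00/(302.00 − 267.00) = 7.63.

COP_R ≈ 7.63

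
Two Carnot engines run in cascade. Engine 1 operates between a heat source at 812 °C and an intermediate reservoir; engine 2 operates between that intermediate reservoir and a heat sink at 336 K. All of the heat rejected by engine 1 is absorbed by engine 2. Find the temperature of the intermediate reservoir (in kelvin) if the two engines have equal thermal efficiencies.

T_H = 812 °C → 812 + 273.15 = 1085.15 K.
Equal efficiencies require 1 − T_m/T_H = 1 − T_C/T_m, i.e. T_m/T_H = T_C/T_m, so T_m = √(T_H·T_C) = √(1085.15 × 336.00) = 603.8 K.

T_m ≈ 603.8 K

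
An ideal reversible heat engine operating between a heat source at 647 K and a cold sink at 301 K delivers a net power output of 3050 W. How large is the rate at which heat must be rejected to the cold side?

Q̇_C ≈ 2653 W

η_rev = 1 − T_C/T_H = 1 − 301.00/647.00 = 0.5348.
Since Q_C/Q_H = T_C/T_H and Q_H = W/η, Q_C = W·T_C/(T_H − T_C) = 3050 × 301.00/346.00 = 2653 W.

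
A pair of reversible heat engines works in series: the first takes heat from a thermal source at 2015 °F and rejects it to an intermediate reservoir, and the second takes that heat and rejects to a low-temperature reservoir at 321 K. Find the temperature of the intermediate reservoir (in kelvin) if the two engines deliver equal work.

T_H = 2015 °F → (2015 − 32) × 5/9 = 1101.67 °C = 1374.82 K.
For reversible stages Q_m = Q_H·(T_m/T_H). Setting W₁ = Q_H(1 − T_m/T_H) equal to W₂ = Q_m(1 − T_C/T_m) = Q_H·(T_m − T_C)/T_H gives T_H − T_m = T_m − T_C, so T_m = (T_H + T_C)/2 = (1374.82 + 321.00)/2 = 848 K.

T_m ≈ 848 K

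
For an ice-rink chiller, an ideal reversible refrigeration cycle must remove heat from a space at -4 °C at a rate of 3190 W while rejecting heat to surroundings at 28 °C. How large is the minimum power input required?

Ẇ_in ≈ 379 W

T_H = 28 °C → 28 + 273.15 = 301.15 K.
T_C = -4 °C → -4 + 273.15 = 269.15 K.
The reversible coefficient of performance is COP_R = T_C/(T_H − T_C) = 269.15/32.00 = 8.4109.
W = Q_C/COP_R = 3190/8.4109 = 379 W.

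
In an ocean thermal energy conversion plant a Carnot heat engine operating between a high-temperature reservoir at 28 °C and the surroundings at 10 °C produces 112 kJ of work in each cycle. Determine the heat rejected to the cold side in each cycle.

Q_C ≈ 1760 kJ

T_H = 28 °C → 28 + 273.15 = 301.15 K.
T_C = 10 °C → 10 + 273.15 = 283.15 K.
Since the cycle is reversible, η = 1 − T_C/T_H = 1 − 283.15/301.15 = 0.0598.
Since Q_C/Q_H = T_C/T_H and Q_H = W/η, Q_C = W·T_C/(T_H − T_C) = 112 × 283.15/18.00 = 1760 kJ.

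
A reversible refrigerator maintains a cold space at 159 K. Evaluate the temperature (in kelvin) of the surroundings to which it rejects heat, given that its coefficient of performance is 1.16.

T_H ≈ 296 K

COP_R = T_C/(T_H − T_C) ⇒ T_H = T_C·(1 + 1/COP_R) = 159.00 × (1 + 1/1.16) = 296 K.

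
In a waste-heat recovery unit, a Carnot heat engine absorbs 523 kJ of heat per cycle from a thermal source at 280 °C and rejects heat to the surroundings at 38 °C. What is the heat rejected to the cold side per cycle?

T_H = 280 °C → 280 + 273.15 = 553.15 K.
T_C = 38 °C → 38 + 273.15 = 311.15 K.
For a reversible engine, η = 1 − T_C/T_H = 1 − 311.15/553.15 = 0.4375.
For a reversible cycle Q_C/Q_H = T_C/T_H, so Q_C = 523 × 311.15/553.15 = 294 kJ.

Q_C ≈ 294 kJ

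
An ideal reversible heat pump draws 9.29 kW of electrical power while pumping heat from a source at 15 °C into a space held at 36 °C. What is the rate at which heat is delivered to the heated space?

Q̇_H ≈ 137 kW

T_H = 36 °C → 36 + 273.15 = 309.15 K.
T_C = 15 °C → 15 + 273.15 = 288.15 K.
COP_HP = T_H/(T_H − T_C) = 309.15/21.00 = 14.7214.
Q_H = COP_HP · W = 14.7214 × 9.29 = 137 kW.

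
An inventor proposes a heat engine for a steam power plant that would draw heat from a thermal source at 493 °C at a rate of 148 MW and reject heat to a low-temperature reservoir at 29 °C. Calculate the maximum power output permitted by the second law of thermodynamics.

T_H = 493 °C → 493 + 273.15 = 766.15 K.
T_C = 29 °C → 29 + 273.15 = 302.15 K.
No engine can exceed the Carnot limit: η_max = 1 − T_C/T_H = 1 − 302.15/766.15 = 0.6056.
W_max = η_max · Q_H = 0.6056 × 148 = 89.6 MW.

Ẇ_max ≈ 89.6 MW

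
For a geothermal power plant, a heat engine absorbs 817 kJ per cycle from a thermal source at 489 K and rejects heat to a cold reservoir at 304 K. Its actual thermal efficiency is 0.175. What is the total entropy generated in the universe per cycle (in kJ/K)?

ΔS_univ ≈ 0.5464 kJ/K

W = η·Q_H = 0.175 × 817 = 143.0 kJ, so Q_C = Q_H − W = 674.0 kJ.
Reservoir entropy changes: ΔS_H = −Q_H/T_H = −817/489.00 = -1.671 kJ/K and ΔS_C = +Q_C/T_C = 674.0/304.00 = 2.217 kJ/K.
ΔS_univ = −Q_H/T_H + Q_C/T_C = 0.5464 kJ/K (> 0, since η = 0.175 < η_Carnot = 0.378).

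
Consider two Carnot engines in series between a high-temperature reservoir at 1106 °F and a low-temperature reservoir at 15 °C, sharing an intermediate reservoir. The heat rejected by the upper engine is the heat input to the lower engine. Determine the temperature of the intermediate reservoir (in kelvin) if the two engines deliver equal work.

T_m ≈ 579 K

T_H = 1106 °F → (1106 − 32) × 5/9 = 596.67 °C = 869.82 K.
T_C = 15 °C → 15 + 273.15 = 288.15 K.
For reversible stages Q_m = Q_H·(T_m/T_H). Setting W₁ = Q_H(1 − T_m/T_H) equal to W₂ = Q_m(1 − T_C/T_m) = Q_H·(T_m − T_C)/T_H gives T_H − T_m = T_m − T_C, so T_m = (T_H + T_C)/2 = (869.82 + 288.15)/2 = 579 K.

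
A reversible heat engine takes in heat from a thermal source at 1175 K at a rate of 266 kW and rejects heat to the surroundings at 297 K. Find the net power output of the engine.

η_rev = 1 − T_C/T_H = 1 − 297.00/1175.00 = 0.7472.
W = η·Q_H = 0.7472 × 266 = 199 kW.

Ẇ ≈ 199 kW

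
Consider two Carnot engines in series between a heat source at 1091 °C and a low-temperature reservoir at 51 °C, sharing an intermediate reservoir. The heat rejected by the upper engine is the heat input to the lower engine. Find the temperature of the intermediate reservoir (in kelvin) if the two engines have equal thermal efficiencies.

T_H = 1091 °C → 1091 + 273.15 = 1364.15 K.
T_C = 51 °C → 51 + 273.15 = 324.15 K.
Equal efficiencies require 1 − T_m/T_H = 1 − T_C/T_m, i.e. T_m/T_H = T_C/T_m, so T_m = √(T_H·T_C) = √(1364.15 × 324.15) = 665 K.

T_m ≈ 665 K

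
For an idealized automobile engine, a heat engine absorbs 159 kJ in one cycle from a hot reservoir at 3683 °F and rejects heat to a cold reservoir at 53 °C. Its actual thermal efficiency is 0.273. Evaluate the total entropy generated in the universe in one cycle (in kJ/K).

T_H = 3683 °F → (3683 − 32) × 5/9 = 2028.33 °C = 2301.48 K.
T_C = 53 °C → 53 + 273.15 = 326.15 K.
W = η·Q_H = 0.273 × 159 = 43.41 kJ, so Q_C = Q_H − W = 115.6 kJ.
Reservoir entropy changes: ΔS_H = −Q_H/T_H = −159/2301.48 = -0.06909 kJ/K and ΔS_C = +Q_C/T_C = 115.6/326.15 = 0.3544 kJ/K.
ΔS_univ = −Q_H/T_H + Q_C/T_C = 0.285 kJ/K (> 0, since η = 0.273 < η_Carnot = 0.858).

ΔS_univ ≈ 0.285 kJ/K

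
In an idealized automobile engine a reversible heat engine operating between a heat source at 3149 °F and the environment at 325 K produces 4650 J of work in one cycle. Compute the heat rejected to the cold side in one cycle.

T_H = 3149 °F → (3149 − 32) × 5/9 = 1731.67 °C = 2004.82 K.
η_rev = 1 − T_C/T_H = 1 − 325.00/2004.82 = 0.8379.
Since Q_C/Q_H = T_C/T_H and Q_H = W/η, Q_C = W·T_C/(T_H − T_C) = 4650 × 325.00/1679.82 = 900 J.

Q_C ≈ 900 J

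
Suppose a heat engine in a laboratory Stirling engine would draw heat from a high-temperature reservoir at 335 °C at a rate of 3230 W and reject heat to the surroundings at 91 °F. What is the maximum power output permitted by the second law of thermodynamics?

T_H = 335 °C → 335 + 273.15 = 608.15 K.
T_C = 91 °F → (91 − 32) × 5/9 = 32.78 °C = 305.93 K.
No engine can exceed the Carnot limit: η_max = 1 − T_C/T_H = 1 − 305.93/608.15 = 0.4970.
W_max = η_max · Q_H = 0.4970 × 3230 = 1610 W.

Ẇ_max ≈ 1610 W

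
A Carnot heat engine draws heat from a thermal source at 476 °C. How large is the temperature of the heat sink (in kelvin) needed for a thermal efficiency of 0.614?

T_C ≈ 289 K

T_H = 476 °C → 476 + 273.15 = 749.15 K.
From η = 1 − T_C/T_H, T_C = T_H·(1 − η) = 749.15 × (1 − 0.614) = 289 K.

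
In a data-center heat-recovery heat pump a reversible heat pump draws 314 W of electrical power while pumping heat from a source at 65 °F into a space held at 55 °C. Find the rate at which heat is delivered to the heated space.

T_H = 55 °C → 55 + 273.15 = 328.15 K.
T_C = 65 °F → (65 − 32) × 5/9 = 18.33 °C = 291.48 K.
For a reversible heat pump, COP_HP = T_H/(T_H − T_C) = 328.15/36.67 = 8.9495.
Q_H = COP_HP · W = 8.9495 × 314 = 2810 W.

Q̇_H ≈ 2810 W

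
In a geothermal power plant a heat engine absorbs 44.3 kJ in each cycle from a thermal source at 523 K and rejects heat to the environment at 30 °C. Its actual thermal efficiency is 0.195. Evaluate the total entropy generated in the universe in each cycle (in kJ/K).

ΔS_univ ≈ 0.0329 kJ/K

T_C = 30 °C → 30 + 273.15 = 303.15 K.
W = η·Q_H = 0.195 × 44.3 = 8.639 kJ, so Q_C = Q_H − W = 35.66 kJ.
Reservoir entropy changes: ΔS_H = −Q_H/T_H = −44.3/523.00 = -0.08470 kJ/K and ΔS_C = +Q_C/T_C = 35.66/303.15 = 0.1176 kJ/K.
ΔS_univ = −Q_H/T_H + Q_C/T_C = 0.0329 kJ/K (> 0, since η = 0.195 < η_Carnot = 0.420).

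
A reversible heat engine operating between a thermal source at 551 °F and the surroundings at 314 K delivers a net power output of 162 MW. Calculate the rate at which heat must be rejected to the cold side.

Q̇_C ≈ 206 MW

T_H = 551 °F → (551 − 32) × 5/9 = 288.33 °C = 561.48 K.
η_rev = 1 − T_C/T_H = 1 − 314.00/561.48 = 0.4408.
Since Q_C/Q_H = T_C/T_H and Q_H = W/η, Q_C = W·T_C/(T_H − T_C) = 162 × 314.00/247.48 = 206 MW.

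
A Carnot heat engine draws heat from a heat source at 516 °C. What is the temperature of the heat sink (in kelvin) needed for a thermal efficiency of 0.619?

T_H = 516 °C → 516 + 273.15 = 789.15 K.
From η = 1 − T_C/T_H, T_C = T_H·(1 − η) = 789.15 × (1 − 0.619) = 301 K.

T_C ≈ 301 K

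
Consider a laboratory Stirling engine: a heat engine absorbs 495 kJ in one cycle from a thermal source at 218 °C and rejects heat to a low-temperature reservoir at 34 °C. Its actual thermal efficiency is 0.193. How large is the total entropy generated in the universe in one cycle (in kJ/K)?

T_H = 218 °C → 218 + 273.15 = 491.15 K.
T_C = 34 °C → 34 + 273.15 = 307.15 K.
W = η·Q_H = 0.193 × 495 = 95.53 kJ, so Q_C = Q_H − W = 399.5 kJ.
Reservoir entropy changes: ΔS_H = −Q_H/T_H = −495/491.15 = -1.008 kJ/K and ΔS_C = +Q_C/T_C = 399.5/307.15 = 1.301 kJ/K.
ΔS_univ = −Q_H/T_H + Q_C/T_C = 0.2927 kJ/K (> 0, since η = 0.193 < η_Carnot = 0.375).

ΔS_univ ≈ 0.2927 kJ/K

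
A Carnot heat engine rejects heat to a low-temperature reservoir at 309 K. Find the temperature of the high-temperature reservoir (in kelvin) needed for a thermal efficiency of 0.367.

From η = 1 − T_C/T_H, solving for T_H gives T_H = T_C/(1 − η) = 309.00/(1 − 0.367) = 488.2 K.

T_H ≈ 488.2 K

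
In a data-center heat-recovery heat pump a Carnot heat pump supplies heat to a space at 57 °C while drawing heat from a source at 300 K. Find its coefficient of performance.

COP_HP ≈ 11.0

T_H = 57 °C → 57 + 273.15 = 330.15 K.
The Carnot heat-pump COP is COP_HP = T_H/(T_H − T_C) = 330.15/(330.15 − 300.00) = 11.0.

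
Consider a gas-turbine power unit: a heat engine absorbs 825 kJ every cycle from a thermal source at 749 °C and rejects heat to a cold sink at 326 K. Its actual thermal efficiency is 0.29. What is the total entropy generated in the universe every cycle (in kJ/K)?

T_H = 749 °C → 749 + 273.15 = 1022.15 K.
W = η·Q_H = 0.29 × 825 = 239.2 kJ, so Q_C = Q_H − W = 585.8 kJ.
Reservoir entropy changes: ΔS_H = −Q_H/T_H = −825/1022.15 = -0.8071 kJ/K and ΔS_C = +Q_C/T_C = 585.8/326.00 = 1.797 kJ/K.
ΔS_univ = −Q_H/T_H + Q_C/T_C = 0.9897 kJ/K (> 0, since η = 0.29 < η_Carnot = 0.681).

ΔS_univ ≈ 0.9897 kJ/K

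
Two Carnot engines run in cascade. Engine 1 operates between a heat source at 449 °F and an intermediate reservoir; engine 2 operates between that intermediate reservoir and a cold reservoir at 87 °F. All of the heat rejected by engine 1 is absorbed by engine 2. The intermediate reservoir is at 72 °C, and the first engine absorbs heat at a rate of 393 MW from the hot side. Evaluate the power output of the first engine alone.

Ẇ₁ ≈ 124.3 MW

T_H = 449 °F → (449 − 32) × 5/9 = 231.67 °C = 504.82 K.
T_C = 87 °F → (87 − 32) × 5/9 = 30.56 °C = 303.71 K.
T_m = 72 °C → 72 + 273.15 = 345.15 K.
First-stage efficiency η₁ = 1 − T_m/T_H = 1 − 345.15/504.82 = 0.3163.
W₁ = η₁·Q_H = 0.3163 × 393 = 124.3 MW.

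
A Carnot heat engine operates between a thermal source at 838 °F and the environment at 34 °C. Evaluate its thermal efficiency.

η ≈ 0.574

T_H = 838 °F → (838 − 32) × 5/9 = 447.78 °C = 720.93 K.
T_C = 34 °C → 34 + 273.15 = 307.15 K.
For a reversible engine, η = 1 − T_C/T_H = 1 − 307.15/720.93 = 0.574.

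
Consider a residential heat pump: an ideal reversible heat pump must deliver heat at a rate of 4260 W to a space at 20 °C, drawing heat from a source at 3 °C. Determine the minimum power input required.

Ẇ_in ≈ 247 W

T_H = 20 °C → 20 + 273.15 = 293.15 K.
T_C = 3 °C → 3 + 273.15 = 276.15 K.
Reversible heating COP: COP_HP = T_H/(T_H − T_C) = 293.15/17.00 = 17.2441.
W = Q_H/COP_HP = 4260/17.2441 = 247 W.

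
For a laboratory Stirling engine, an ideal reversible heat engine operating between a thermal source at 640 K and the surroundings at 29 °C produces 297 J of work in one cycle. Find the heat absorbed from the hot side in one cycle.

Q_H ≈ 562.6 J

T_C = 29 °C → 29 + 273.15 = 302.15 K.
Carnot efficiency: η = 1 − T_C/T_H = 1 − 302.15/640.00 = 0.5279.
Q_H = W/η = 297/0.5279 = 562.6 J.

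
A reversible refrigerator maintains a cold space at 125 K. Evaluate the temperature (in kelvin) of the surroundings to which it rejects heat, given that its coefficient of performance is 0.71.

COP_R = T_C/(T_H − T_C) ⇒ T_H = T_C·(1 + 1/COP_R) = 125.00 × (1 + 1/0.71) = 301 K.

T_H ≈ 301 K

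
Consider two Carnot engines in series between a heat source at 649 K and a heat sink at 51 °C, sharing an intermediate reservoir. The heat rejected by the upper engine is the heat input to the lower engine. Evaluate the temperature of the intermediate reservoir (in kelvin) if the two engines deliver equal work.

T_C = 51 °C → 51 + 273.15 = 324.15 K.
For reversible stages Q_m = Q_H·(T_m/T_H). Setting W₁ = Q_H(1 − T_m/T_H) equal to W₂ = Q_m(1 − T_C/T_m) = Q_H·(T_m − T_C)/T_H gives T_H − T_m = T_m − T_C, so T_m = (T_H + T_C)/2 = (649.00 + 324.15)/2 = 487 K.

T_m ≈ 487 K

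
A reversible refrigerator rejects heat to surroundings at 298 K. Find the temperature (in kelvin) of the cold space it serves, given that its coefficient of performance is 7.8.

COP_R = T_C/(T_H − T_C) ⇒ T_C = T_H·COP_R/(1 + COP_R) = 298.00 × 7.8/(1 + 7.8) = 264 K.

T_C ≈ 264 K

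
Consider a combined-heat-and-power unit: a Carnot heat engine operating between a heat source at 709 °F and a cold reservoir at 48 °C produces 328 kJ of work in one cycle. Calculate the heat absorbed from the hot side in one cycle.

Q_H ≈ 649 kJ

T_H = 709 °F → (709 − 32) × 5/9 = 376.11 °C = 649.26 K.
T_C = 48 °C → 48 + 273.15 = 321.15 K.
Since the cycle is reversible, η = 1 − T_C/T_H = 1 − 321.15/649.26 = 0.5054.
Q_H = W/η = 328/0.5054 = 649 kJ.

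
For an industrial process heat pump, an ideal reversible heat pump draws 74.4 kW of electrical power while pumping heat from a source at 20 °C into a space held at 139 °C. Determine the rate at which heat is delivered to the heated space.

Q̇_H ≈ 258 kW

T_H = 139 °C → 139 + 273.15 = 412.15 K.
T_C = 20 °C → 20 + 273.15 = 293.15 K.
COP_HP = T_H/(T_H − T_C) = 412.15/119.00 = 3.4634.
Q_H = COP_HP · W = 3.4634 × 74.4 = 258 kW.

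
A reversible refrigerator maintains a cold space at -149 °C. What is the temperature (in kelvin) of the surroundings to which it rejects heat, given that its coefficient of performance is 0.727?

T_C = -149 °C → -149 + 273.15 = 124.15 K.
COP_R = T_C/(T_H − T_C) ⇒ T_H = T_C·(1 + 1/COP_R) = 124.15 × (1 + 1/0.727) = 295 K.

T_H ≈ 295 K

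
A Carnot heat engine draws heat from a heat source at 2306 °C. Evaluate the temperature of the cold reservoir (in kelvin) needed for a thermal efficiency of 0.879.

T_H = 2306 °C → 2306 + 273.15 = 2579.15 K.
From η = 1 − T_C/T_H, T_C = T_H·(1 − η) = 2579.15 × (1 − 0.879) = 312 K.

T_C ≈ 312 K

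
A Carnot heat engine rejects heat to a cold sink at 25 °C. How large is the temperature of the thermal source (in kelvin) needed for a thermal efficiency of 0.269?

T_H ≈ 408 K

T_C = 25 °C → 25 + 273.15 = 298.15 K.
From η = 1 − T_C/T_H, solving for T_H gives T_H = T_C/(1 − η) = 298.15/(1 − 0.269) = 408 K.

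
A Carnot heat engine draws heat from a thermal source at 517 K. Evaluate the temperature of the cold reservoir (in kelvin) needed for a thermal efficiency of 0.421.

T_C ≈ 299 K

From η = 1 − T_C/T_H, T_C = T_H·(1 − η) = 517.00 × (1 − 0.421) = 299 K.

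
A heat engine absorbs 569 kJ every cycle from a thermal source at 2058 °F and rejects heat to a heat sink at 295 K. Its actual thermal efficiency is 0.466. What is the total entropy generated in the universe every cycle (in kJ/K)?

ΔS_univ ≈ 0.623 kJ/K

T_H = 2058 °F → (2058 − 32) × 5/9 = 1125.56 °C = 1398.71 K.
W = η·Q_H = 0.466 × 569 = 265.2 kJ, so Q_C = Q_H − W = 303.8 kJ.
Entropy balance on the reservoirs: −Q_H/T_H = -0.4068 kJ/K, +Q_C/T_C = 1.030 kJ/K.
ΔS_univ = −Q_H/T_H + Q_C/T_C = 0.623 kJ/K (> 0, since η = 0.466 < η_Carnot = 0.789).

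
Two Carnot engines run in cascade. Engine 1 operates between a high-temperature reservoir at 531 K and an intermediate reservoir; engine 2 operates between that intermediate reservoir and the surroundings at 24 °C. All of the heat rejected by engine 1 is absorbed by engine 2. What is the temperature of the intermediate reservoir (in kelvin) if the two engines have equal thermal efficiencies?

T_m ≈ 397 K

T_C = 24 °C → 24 + 273.15 = 297.15 K.
Equal efficiencies require 1 − T_m/T_H = 1 − T_C/T_m, i.e. T_m/T_H = T_C/T_m, so T_m = √(T_H·T_C) = √(531.00 × 297.15) = 397 K.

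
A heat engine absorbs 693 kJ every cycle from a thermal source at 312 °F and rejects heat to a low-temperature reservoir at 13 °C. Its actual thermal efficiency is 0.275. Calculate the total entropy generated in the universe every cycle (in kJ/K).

T_H = 312 °F → (312 − 32) × 5/9 = 155.56 °C = 428.71 K.
T_C = 13 °C → 13 + 273.15 = 286.15 K.
W = η·Q_H = 0.275 × 693 = 190.6 kJ, so Q_C = Q_H − W = 502.4 kJ.
The hot reservoir loses entropy Q_H/T_H = 693/428.71 = 1.616 kJ/K; the cold reservoir gains Q_C/T_C = 502.4/286.15 = 1.756 kJ/K.
ΔS_univ = −Q_H/T_H + Q_C/T_C = 0.1393 kJ/K (> 0, since η = 0.275 < η_Carnot = 0.333).

ΔS_univ ≈ 0.1393 kJ/K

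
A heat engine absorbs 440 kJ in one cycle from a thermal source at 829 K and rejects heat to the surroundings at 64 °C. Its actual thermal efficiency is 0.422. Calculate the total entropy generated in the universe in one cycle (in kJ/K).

ΔS_univ ≈ 0.224 kJ/K

T_C = 64 °C → 64 + 273.15 = 337.15 K.
W = η·Q_H = 0.422 × 440 = 185.7 kJ, so Q_C = Q_H − W = 254.3 kJ.
Reservoir entropy changes: ΔS_H = −Q_H/T_H = −440/829.00 = -0.5308 kJ/K and ΔS_C = +Q_C/T_C = 254.3/337.15 = 0.7543 kJ/K.
ΔS_univ = −Q_H/T_H + Q_C/T_C = 0.224 kJ/K (> 0, since η = 0.422 < η_Carnot = 0.593).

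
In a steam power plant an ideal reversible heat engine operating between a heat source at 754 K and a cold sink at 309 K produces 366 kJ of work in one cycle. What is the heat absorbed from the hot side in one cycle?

Q_H ≈ 620.1 kJ

Since the cycle is reversible, η = 1 − T_C/T_H = 1 − 309.00/754.00 = 0.5902.
Q_H = W/η = 366/0.5902 = 620.1 kJ.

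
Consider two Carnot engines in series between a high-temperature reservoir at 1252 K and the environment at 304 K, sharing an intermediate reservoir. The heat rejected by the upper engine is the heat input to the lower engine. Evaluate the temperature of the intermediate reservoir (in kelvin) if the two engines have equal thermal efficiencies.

Equal efficiencies require 1 − T_m/T_H = 1 − T_C/T_m, i.e. T_m/T_H = T_C/T_m, so T_m = √(T_H·T_C) = √(1252.00 × 304.00) = 617 K.

T_m ≈ 617 K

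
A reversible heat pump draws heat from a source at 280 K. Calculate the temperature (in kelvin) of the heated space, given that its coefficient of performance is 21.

T_H ≈ 294.0 K

COP_HP = T_H/(T_H − T_C) ⇒ T_H = T_C·COP_HP/(COP_HP − 1) = 280.00 × 21/(21 − 1) = 294.0 K.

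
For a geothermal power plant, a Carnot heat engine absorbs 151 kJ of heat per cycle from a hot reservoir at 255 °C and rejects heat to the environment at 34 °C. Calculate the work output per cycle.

T_H = 255 °C → 255 + 273.15 = 528.15 K.
T_C = 34 °C → 34 + 273.15 = 307.15 K.
Carnot efficiency: η = 1 − T_C/T_H = 1 − 307.15/528.15 = 0.4184.
W = η·Q_H = 0.4184 × 151 = 63.2 kJ.

W ≈ 63.2 kJ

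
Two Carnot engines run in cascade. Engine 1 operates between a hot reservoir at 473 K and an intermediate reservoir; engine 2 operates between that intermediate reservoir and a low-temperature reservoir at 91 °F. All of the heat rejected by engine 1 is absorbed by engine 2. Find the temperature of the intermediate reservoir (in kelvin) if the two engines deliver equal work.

T_m ≈ 389 K

T_C = 91 °F → (91 − 32) × 5/9 = 32.78 °C = 305.93 K.
For reversible stages Q_m = Q_H·(T_m/T_H). Setting W₁ = Q_H(1 − T_m/T_H) equal to W₂ = Q_m(1 − T_C/T_m) = Q_H·(T_m − T_C)/T_H gives T_H − T_m = T_m − T_C, so T_m = (T_H + T_C)/2 = (473.00 + 305.93)/2 = 389 K.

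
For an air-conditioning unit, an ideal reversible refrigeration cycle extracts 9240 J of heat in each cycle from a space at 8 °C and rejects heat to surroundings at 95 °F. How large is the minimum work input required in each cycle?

T_H = 95 °F → (95 − 32) × 5/9 = 35.00 °C = 308.15 K.
T_C = 8 °C → 8 + 273.15 = 281.15 K.
Carnot COP: COP_R = T_C/(T_H − T_C) = 281.15/27.00 = 10.4130.
W = Q_C/COP_R = 9240/10.4130 = 887 J.

W_in ≈ 887 J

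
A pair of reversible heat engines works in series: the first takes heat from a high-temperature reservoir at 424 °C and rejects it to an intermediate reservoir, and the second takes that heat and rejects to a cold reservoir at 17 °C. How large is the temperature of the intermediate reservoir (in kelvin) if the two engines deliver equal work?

T_H = 424 °C → 424 + 273.15 = 697.15 K.
T_C = 17 °C → 17 + 273.15 = 290.15 K.
For reversible stages Q_m = Q_H·(T_m/T_H). Setting W₁ = Q_H(1 − T_m/T_H) equal to W₂ = Q_m(1 − T_C/T_m) = Q_H·(T_m − T_C)/T_H gives T_H − T_m = T_m − T_C, so T_m = (T_H + T_C)/2 = (697.15 + 290.15)/2 = 494 K.

T_m ≈ 494 K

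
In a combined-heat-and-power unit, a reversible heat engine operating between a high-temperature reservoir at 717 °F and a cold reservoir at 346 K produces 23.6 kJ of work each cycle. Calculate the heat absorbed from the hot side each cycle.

T_H = 717 °F → (717 − 32) × 5/9 = 380.56 °C = 653.71 K.
η_rev = 1 − T_C/T_H = 1 − 346.00/653.71 = 0.4707.
Q_H = W/η = 23.6/0.4707 = 50.1 kJ.

Q_H ≈ 50.1 kJ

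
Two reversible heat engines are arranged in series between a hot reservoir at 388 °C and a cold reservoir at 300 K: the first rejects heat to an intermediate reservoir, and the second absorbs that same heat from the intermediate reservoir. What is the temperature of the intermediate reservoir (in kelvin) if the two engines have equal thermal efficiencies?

T_H = 388 °C → 388 + 273.15 = 661.15 K.
Equal efficiencies require 1 − T_m/T_H = 1 − T_C/T_m, i.e. T_m/T_H = T_C/T_m, so T_m = √(T_H·T_C) = √(661.15 × 300.00) = 445 K.

T_m ≈ 445 K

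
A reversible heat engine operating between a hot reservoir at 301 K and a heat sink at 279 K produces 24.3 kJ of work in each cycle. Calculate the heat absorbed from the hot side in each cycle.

η_rev = 1 − T_C/T_H = 1 − 279.00/301.00 = 0.0731.
Q_H = W/η = 24.3/0.0731 = 332.5 kJ.

Q_H ≈ 332.5 kJ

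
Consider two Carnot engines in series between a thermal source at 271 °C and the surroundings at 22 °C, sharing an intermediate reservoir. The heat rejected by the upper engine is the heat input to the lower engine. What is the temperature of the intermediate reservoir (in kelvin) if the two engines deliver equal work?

T_H = 271 °C → 271 + 273.15 = 544.15 K.
T_C = 22 °C → 22 + 273.15 = 295.15 K.
For reversible stages Q_m = Q_H·(T_m/T_H). Setting W₁ = Q_H(1 − T_m/T_H) equal to W₂ = Q_m(1 − T_C/T_m) = Q_H·(T_m − T_C)/T_H gives T_H − T_m = T_m − T_C, so T_m = (T_H + T_C)/2 = (544.15 + 295.15)/2 = 419.6 K.

T_m ≈ 419.6 K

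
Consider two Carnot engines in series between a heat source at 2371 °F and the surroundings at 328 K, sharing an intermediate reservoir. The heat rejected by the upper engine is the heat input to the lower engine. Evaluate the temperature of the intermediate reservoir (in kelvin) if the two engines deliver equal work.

T_H = 2371 °F → (2371 − 32) × 5/9 = 1299.44 °C = 1572.59 K.
For reversible stages Q_m = Q_H·(T_m/T_H). Setting W₁ = Q_H(1 − T_m/T_H) equal to W₂ = Q_m(1 − T_C/T_m) = Q_H·(T_m − T_C)/T_H gives T_H − T_m = T_m − T_C, so T_m = (T_H + T_C)/2 = (1572.59 + 328.00)/2 = 950 K.

T_m ≈ 950 K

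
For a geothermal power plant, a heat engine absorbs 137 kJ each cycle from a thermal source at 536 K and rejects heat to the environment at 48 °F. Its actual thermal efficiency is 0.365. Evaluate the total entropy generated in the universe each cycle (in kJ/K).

ΔS_univ ≈ 0.0529 kJ/K

T_C = 48 °F → (48 − 32) × 5/9 = 8.89 °C = 282.04 K.
W = η·Q_H = 0.365 × 137 = 50.00 kJ, so Q_C = Q_H − W = 87.00 kJ.
The hot reservoir loses entropy Q_H/T_H = 137/536.00 = 0.2556 kJ/K; the cold reservoir gains Q_C/T_C = 87.00/282.04 = 0.3085 kJ/K.
ΔS_univ = −Q_H/T_H + Q_C/T_C = 0.0529 kJ/K (> 0, since η = 0.365 < η_Carnot = 0.474).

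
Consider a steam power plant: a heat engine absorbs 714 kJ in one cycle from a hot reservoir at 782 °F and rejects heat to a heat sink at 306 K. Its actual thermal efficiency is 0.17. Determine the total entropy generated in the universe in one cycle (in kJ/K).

T_H = 782 °F → (782 − 32) × 5/9 = 416.67 °C = 689.82 K.
W = η·Q_H = 0.17 × 714 = 121.4 kJ, so Q_C = Q_H − W = 592.6 kJ.
The hot reservoir loses entropy Q_H/T_H = 714/689.82 = 1.035 kJ/K; the cold reservoir gains Q_C/T_C = 592.6/306.00 = 1.937 kJ/K.
ΔS_univ = −Q_H/T_H + Q_C/T_C = 0.902 kJ/K (> 0, since η = 0.17 < η_Carnot = 0.556).

ΔS_univ ≈ 0.902 kJ/K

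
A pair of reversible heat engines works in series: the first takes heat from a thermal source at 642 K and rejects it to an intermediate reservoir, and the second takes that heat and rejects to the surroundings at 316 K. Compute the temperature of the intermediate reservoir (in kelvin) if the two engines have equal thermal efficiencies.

Equal efficiencies require 1 − T_m/T_H = 1 − T_C/T_m, i.e. T_m/T_H = T_C/T_m, so T_m = √(T_H·T_C) = √(642.00 × 316.00) = 450 K.

T_m ≈ 450 K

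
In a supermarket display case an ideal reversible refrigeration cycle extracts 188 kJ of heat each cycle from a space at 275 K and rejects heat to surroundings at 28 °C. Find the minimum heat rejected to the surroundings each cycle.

T_H = 28 °C → 28 + 273.15 = 301.15 K.
For a reversible cycle Q_H/Q_C = T_H/T_C, so Q_H = Q_C·T_H/T_C = 188 × 301.15/275.00 = 206 kJ.

Q_H ≈ 206 kJ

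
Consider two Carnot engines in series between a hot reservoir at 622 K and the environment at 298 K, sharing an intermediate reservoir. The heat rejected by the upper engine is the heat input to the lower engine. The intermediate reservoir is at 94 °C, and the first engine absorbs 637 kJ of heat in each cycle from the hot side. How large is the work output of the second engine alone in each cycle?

T_m = 94 °C → 94 + 273.15 = 367.15 K.
Heat entering the second stage: Q_m = Q_H·(T_m/T_H) = 637 × 367.15/622.00 = 376 kJ.
Second-stage efficiency η₂ = 1 − T_C/T_m = 1 − 298.00/367.15 = 0.1883, so W₂ = η₂·Q_m = 70.8 kJ.

W₂ ≈ 70.8 kJ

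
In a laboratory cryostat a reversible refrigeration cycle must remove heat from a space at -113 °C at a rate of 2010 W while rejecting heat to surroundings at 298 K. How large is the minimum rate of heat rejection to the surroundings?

T_C = -113 °C → -113 + 273.15 = 160.15 K.
For a reversible cycle Q_H/Q_C = T_H/T_C, so Q_H = Q_C·T_H/T_C = 2010 × 298.00/160.15 = 3740 W.

Q̇_H ≈ 3740 W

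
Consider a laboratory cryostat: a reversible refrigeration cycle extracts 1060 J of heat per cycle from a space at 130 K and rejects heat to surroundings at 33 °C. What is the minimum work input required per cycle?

W_in ≈ 1440 J

T_H = 33 °C → 33 + 273.15 = 306.15 K.
Carnot COP: COP_R = T_C/(T_H − T_C) = 130.00/176.15 = 0.7380.
W = Q_C/COP_R = 1060/0.7380 = 1440 J.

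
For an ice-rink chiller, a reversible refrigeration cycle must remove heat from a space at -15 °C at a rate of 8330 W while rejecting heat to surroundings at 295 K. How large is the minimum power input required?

Ẇ_in ≈ 1190 W

T_C = -15 °C → -15 + 273.15 = 258.15 K.
COP_R = T_C/(T_H − T_C) = 258.15/36.85 = 7.0054.
W = Q_C/COP_R = 8330/7.0054 = 1190 W.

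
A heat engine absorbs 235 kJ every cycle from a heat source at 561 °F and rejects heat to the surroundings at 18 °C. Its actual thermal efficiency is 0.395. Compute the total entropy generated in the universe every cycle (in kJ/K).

T_H = 561 °F → (561 − 32) × 5/9 = 293.89 °C = 567.04 K.
T_C = 18 °C → 18 + 273.15 = 291.15 K.
W = η·Q_H = 0.395 × 235 = 92.83 kJ, so Q_C = Q_H − W = 142.2 kJ.
Entropy balance on the reservoirs: −Q_H/T_H = -0.4144 kJ/K, +Q_C/T_C = 0.4883 kJ/K.
ΔS_univ = −Q_H/T_H + Q_C/T_C = 0.0739 kJ/K (> 0, since η = 0.395 < η_Carnot = 0.487).

ΔS_univ ≈ 0.0739 kJ/K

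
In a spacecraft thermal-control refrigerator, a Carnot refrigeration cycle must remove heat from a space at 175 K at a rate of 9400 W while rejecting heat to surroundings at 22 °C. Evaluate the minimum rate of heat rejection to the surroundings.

T_H = 22 °C → 22 + 273.15 = 295.15 K.
For a reversible cycle Q_H/Q_C = T_H/T_C, so Q_H = Q_C·T_H/T_C = 9400 × 295.15/175.00 = 15900 W.

Q̇_H ≈ 15900 W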